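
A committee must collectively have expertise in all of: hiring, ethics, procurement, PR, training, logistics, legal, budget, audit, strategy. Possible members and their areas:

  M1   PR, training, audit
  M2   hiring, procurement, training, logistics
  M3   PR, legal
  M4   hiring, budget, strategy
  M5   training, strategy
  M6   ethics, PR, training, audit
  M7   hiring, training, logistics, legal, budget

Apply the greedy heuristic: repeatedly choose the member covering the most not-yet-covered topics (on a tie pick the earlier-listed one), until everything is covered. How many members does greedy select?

Pick 1: M7 covers 5 new topics (hiring, training, logistics, legal, budget).
Pick 2: M6 covers 3 new topics (ethics, PR, audit).
Pick 3: M2 covers 1 new topics (procurement).
Pick 4: M4 covers 1 new topics (strategy).
Greedy uses 4 members.

4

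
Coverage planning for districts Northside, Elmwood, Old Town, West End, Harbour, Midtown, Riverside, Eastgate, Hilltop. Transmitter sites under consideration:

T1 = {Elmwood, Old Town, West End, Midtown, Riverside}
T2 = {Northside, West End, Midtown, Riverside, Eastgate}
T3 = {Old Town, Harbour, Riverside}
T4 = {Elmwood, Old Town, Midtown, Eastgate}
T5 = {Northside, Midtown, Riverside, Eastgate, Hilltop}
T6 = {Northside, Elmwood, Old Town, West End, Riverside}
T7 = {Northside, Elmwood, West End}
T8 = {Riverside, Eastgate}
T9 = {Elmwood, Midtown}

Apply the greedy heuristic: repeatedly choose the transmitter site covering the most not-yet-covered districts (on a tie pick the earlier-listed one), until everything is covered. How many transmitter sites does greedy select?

3

Pick 1: T1 covers 5 new districts (Elmwood, Old Town, West End, Midtown, Riverside).
Pick 2: T5 covers 3 new districts (Northside, Eastgate, Hilltop).
Pick 3: T3 covers 1 new districts (Harbour).
Greedy uses 3 transmitter sites.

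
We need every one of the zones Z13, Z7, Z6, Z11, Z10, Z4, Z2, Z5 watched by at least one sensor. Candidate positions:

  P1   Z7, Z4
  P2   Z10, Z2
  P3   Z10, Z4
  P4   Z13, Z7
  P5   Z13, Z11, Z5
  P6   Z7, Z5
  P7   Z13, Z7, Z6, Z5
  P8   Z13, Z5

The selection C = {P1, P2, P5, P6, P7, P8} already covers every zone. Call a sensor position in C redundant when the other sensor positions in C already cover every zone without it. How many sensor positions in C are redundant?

2

Drop P1: Z4 uncovered — not redundant.
Drop P2: Z10, Z2 uncovered — not redundant.
Drop P5: Z11 uncovered — not redundant.
Drop P6: the rest still cover every zone — redundant.
Drop P7: Z6 uncovered — not redundant.
Drop P8: the rest still cover every zone — redundant.
2 redundant: P6, P8.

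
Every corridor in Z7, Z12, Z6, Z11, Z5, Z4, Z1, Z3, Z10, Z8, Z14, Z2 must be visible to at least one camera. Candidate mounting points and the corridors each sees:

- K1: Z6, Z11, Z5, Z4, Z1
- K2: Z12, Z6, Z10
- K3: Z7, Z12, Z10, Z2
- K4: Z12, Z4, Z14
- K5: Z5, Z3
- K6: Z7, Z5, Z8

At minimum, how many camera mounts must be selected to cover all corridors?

5

K1, K3, K4, K5, K6 together cover {Z7, Z12, Z6, Z11, Z5, Z4, Z1, Z3, Z10, Z8, Z14, Z2} — every corridor.
No 4 of the 6 camera mounts cover everything (all 15 size-4 selections fall short), so 5 is minimum.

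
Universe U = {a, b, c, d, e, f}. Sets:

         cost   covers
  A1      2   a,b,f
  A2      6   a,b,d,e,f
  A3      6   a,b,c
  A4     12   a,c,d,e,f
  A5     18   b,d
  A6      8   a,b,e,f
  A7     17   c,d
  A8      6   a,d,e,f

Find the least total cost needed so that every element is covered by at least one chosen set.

A2, A3 cover every element at cost 6 + 6 = 12.
Any cover uses at least 2 sets; among all covering selections none totals below 12.
Greedy by coverage-per-cost would pick A1, A2, A3 for 14 — worse than the optimum 12.

12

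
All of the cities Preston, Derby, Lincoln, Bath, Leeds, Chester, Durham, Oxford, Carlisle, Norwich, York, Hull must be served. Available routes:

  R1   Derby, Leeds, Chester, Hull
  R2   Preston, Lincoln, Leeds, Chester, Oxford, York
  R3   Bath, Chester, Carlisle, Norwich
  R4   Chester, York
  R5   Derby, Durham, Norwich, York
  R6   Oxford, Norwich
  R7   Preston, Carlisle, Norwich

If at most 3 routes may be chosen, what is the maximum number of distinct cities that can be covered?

Choosing R1, R2, R3 covers {Preston, Derby, Lincoln, Bath, Leeds, Chester, Oxford, Carlisle, Norwich, York, Hull} — 11 cities.
No choice of 3 routes does better; here Durham is left uncovered.

11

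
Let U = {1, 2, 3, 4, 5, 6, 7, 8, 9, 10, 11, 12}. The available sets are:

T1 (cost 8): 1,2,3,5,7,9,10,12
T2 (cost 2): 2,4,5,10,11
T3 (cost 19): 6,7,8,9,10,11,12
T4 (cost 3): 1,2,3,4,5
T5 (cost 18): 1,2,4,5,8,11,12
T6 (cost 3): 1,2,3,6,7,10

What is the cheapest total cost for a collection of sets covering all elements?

22

T3, T4 cover every element at cost 19 + 3 = 22.
Any cover uses at least 2 sets; among all covering selections none totals below 22.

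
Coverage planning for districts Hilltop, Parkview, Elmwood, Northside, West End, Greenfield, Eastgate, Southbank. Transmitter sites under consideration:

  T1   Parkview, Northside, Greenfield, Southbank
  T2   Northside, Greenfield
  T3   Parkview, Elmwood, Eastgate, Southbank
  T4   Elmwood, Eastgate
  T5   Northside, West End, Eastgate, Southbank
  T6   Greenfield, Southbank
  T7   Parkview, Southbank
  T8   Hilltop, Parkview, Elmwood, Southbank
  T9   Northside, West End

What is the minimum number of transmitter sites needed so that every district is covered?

3

T1, T5, T8 together cover {Hilltop, Parkview, Elmwood, Northside, West End, Greenfield, Eastgate, Southbank} — every district.
No 2 of the 9 transmitter sites cover everything (all 36 pairs fall short), so 3 is minimum.
Greedy (largest uncovered first) would take T1, T3, T5, T8 — 4 transmitter sites — but 3 suffice.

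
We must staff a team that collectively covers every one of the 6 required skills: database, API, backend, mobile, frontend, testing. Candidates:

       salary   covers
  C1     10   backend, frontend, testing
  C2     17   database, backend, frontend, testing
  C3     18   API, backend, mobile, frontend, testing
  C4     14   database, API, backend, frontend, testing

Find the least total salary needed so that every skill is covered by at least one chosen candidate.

32

C3, C4 cover every skill at salary 18 + 14 = 32.
Any cover uses at least 2 candidates; among all covering selections none totals below 32.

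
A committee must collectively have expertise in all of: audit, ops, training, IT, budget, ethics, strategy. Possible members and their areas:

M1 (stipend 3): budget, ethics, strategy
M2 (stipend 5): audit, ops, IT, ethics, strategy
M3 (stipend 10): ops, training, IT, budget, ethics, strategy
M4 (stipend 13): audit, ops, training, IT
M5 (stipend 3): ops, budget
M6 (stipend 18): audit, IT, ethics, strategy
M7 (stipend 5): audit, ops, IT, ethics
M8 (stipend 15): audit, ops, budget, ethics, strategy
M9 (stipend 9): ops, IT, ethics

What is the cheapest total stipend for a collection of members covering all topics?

15

M2, M3 cover every topic at stipend 5 + 10 = 15.
Any cover uses at least 2 members; among all covering selections none totals below 15.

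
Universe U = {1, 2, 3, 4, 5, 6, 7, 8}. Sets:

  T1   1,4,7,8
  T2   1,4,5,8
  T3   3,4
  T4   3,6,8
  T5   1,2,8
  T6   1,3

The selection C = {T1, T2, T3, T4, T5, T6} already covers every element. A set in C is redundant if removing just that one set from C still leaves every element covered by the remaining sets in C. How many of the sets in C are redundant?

Drop T1: 7 uncovered — not redundant.
Drop T2: 5 uncovered — not redundant.
Drop T3: the rest still cover every element — redundant.
Drop T4: 6 uncovered — not redundant.
Drop T5: 2 uncovered — not redundant.
Drop T6: the rest still cover every element — redundant.
2 redundant: T3, T6.

2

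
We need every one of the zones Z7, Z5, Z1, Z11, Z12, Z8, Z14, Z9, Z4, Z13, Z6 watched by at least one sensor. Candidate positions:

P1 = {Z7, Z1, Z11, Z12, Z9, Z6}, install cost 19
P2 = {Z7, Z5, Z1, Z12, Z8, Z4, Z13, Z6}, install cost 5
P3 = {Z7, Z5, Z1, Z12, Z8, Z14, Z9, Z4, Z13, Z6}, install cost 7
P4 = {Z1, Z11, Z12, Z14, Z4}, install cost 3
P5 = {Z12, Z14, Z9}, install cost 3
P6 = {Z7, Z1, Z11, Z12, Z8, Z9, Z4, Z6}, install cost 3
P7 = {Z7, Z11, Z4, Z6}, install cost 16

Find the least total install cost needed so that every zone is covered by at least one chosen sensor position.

10

P3, P4 cover every zone at install cost 7 + 3 = 10.
Any cover uses at least 2 sensor positions; among all covering selections none totals below 10.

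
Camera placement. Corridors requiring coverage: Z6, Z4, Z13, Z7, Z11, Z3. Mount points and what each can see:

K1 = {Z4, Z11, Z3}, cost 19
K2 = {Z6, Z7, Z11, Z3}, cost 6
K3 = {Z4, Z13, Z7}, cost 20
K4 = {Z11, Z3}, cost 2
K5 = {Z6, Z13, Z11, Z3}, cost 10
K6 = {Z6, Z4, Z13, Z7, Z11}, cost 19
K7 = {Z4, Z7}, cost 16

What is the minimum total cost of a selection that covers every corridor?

21

K4, K6 cover every corridor at cost 2 + 19 = 21.
Any cover uses at least 2 camera mounts; among all covering selections none totals below 21.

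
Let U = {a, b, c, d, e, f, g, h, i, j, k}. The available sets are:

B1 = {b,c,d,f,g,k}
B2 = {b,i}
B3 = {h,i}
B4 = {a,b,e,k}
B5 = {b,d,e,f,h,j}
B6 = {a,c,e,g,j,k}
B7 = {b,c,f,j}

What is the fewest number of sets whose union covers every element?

B1, B3, B6 together cover {a, b, c, d, e, f, g, h, i, j, k} — every element.
No 2 of the 7 sets cover everything (all 21 pairs fall short), so 3 is minimum.
Greedy (largest uncovered first) would take B1, B5, B2, B4 — 4 sets — but 3 suffice.

3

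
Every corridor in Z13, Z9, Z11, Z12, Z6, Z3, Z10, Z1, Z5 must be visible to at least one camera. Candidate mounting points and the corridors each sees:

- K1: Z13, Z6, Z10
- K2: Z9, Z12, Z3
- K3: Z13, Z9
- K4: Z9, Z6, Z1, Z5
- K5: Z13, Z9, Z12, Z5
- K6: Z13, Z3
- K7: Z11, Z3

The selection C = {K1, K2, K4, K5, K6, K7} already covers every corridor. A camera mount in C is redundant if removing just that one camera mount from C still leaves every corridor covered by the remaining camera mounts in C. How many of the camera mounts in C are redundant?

3

Drop K1: Z10 uncovered — not redundant.
Drop K2: the rest still cover every corridor — redundant.
Drop K4: Z1 uncovered — not redundant.
Drop K5: the rest still cover every corridor — redundant.
Drop K6: the rest still cover every corridor — redundant.
Drop K7: Z11 uncovered — not redundant.
3 redundant: K2, K5, K6.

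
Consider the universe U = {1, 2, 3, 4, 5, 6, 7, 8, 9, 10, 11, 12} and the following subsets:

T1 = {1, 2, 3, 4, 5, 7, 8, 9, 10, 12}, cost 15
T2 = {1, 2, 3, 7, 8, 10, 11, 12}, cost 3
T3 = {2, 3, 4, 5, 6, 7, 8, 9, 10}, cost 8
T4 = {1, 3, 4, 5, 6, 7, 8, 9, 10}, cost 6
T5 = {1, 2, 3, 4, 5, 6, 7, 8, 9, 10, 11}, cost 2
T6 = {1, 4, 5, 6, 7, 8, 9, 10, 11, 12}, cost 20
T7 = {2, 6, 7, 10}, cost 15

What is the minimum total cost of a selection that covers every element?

5

T2, T5 cover every element at cost 3 + 2 = 5.
Any cover uses at least 2 sets; among all covering selections none totals below 5.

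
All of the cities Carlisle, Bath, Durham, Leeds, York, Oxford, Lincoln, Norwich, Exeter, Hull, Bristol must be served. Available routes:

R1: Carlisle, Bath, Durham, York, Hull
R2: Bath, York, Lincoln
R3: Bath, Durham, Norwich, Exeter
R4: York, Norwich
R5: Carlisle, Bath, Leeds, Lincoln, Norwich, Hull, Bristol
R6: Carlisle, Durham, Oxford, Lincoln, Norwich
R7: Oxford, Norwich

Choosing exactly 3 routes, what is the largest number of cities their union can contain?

Choosing R1, R3, R5 covers {Carlisle, Bath, Durham, Leeds, York, Lincoln, Norwich, Exeter, Hull, Bristol} — 10 cities.
No choice of 3 routes does better; here Oxford is left uncovered.

10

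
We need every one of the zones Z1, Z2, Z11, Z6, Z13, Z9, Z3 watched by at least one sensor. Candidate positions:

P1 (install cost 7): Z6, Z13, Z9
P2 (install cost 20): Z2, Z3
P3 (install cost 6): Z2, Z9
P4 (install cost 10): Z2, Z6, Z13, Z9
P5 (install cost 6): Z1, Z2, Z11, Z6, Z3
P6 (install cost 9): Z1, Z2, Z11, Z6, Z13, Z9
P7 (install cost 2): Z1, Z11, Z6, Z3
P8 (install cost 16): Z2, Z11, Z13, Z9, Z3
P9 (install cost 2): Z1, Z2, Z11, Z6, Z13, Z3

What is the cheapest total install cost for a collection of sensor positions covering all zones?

P3, P9 cover every zone at install cost 6 + 2 = 8.
Any cover uses at least 2 sensor positions; among all covering selections none totals below 8.

8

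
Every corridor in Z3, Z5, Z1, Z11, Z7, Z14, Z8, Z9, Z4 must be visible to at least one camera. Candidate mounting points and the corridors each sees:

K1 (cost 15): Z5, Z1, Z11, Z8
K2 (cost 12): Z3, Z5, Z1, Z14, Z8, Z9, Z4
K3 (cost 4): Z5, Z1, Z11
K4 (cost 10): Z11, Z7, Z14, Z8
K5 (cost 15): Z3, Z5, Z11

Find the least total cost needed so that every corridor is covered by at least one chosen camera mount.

22

K2, K4 cover every corridor at cost 12 + 10 = 22.
Any cover uses at least 2 camera mounts; among all covering selections none totals below 22.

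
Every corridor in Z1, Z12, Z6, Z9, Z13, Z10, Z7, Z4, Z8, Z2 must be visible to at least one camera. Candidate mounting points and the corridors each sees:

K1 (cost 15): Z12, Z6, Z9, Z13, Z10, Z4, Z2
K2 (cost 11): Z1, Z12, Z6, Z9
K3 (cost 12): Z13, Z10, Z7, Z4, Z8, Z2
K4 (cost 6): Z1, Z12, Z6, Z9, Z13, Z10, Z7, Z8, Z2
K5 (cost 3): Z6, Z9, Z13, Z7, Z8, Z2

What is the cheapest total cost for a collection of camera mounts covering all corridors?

K3, K4 cover every corridor at cost 12 + 6 = 18.
Any cover uses at least 2 camera mounts; among all covering selections none totals below 18.

18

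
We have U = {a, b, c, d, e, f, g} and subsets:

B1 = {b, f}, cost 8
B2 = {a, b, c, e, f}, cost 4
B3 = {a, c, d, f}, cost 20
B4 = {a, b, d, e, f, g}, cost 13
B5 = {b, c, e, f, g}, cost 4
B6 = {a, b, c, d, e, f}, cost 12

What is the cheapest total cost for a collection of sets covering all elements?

B5, B6 cover every element at cost 4 + 12 = 16.
Any cover uses at least 2 sets; among all covering selections none totals below 16.

16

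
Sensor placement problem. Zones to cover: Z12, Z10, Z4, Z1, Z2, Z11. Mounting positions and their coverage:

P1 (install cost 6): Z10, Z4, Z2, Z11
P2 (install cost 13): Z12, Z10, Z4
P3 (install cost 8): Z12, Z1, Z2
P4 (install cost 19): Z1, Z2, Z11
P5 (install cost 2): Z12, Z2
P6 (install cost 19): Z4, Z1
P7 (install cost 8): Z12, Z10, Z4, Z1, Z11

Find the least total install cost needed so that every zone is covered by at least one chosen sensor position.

P5, P7 cover every zone at install cost 2 + 8 = 10.
Any cover uses at least 2 sensor positions; among all covering selections none totals below 10.
Greedy by coverage-per-install cost would pick P5, P1, P3 for 16 — worse than the optimum 10.

10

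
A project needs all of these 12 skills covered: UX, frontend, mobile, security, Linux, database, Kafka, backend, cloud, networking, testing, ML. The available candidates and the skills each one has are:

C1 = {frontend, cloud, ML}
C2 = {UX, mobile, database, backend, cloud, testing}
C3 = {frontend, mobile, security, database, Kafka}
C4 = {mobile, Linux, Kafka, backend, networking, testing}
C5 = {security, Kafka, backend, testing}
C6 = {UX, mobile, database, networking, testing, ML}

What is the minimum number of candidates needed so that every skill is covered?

4

C1, C2, C3, C4 together cover {UX, frontend, mobile, security, Linux, database, Kafka, backend, cloud, networking, testing, ML} — every skill.
No 3 of the 6 candidates cover everything (all 20 triples fall short), so 4 is minimum.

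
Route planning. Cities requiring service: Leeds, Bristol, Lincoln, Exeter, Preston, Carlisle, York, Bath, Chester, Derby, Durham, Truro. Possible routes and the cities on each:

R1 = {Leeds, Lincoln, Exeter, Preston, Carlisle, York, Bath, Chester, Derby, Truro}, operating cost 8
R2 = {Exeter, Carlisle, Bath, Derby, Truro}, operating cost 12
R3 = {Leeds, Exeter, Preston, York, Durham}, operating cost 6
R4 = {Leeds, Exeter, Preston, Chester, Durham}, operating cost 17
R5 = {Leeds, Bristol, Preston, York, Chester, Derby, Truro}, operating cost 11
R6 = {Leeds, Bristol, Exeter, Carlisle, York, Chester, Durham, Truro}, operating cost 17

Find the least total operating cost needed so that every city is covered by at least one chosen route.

25

R1, R6 cover every city at operating cost 8 + 17 = 25.
Any cover uses at least 2 routes; among all covering selections none totals below 25.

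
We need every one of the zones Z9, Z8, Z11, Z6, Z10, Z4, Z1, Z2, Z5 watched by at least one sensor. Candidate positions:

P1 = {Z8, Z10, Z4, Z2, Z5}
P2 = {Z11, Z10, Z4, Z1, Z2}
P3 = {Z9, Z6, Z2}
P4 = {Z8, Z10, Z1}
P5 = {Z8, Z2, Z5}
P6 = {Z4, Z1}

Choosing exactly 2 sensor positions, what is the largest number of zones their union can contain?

Choosing P1, P2 covers {Z8, Z11, Z10, Z4, Z1, Z2, Z5} — 7 zones.
No choice of 2 sensor positions does better; here Z9, Z6 are left uncovered.

7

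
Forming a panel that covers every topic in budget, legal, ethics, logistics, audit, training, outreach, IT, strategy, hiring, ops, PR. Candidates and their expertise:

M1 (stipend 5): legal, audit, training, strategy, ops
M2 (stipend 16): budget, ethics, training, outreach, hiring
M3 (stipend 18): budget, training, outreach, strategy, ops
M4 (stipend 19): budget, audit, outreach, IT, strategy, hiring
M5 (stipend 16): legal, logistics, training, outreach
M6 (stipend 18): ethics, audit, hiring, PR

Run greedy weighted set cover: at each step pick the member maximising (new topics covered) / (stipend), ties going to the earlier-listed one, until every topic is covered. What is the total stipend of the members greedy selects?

Pick 1: M1 adds 5 new (legal, audit, training, strategy, ops) at stipend 5 (ratio 5/5).
Pick 2: M2 adds 4 new (budget, ethics, outreach, hiring) at stipend 16 (ratio 4/16).
Pick 3: M5 adds 1 new (logistics) at stipend 16 (ratio 1/16).
Pick 4: M6 adds 1 new (PR) at stipend 18 (ratio 1/18).
Pick 5: M4 adds 1 new (IT) at stipend 19 (ratio 1/19).
Greedy total stipend: 5 + 16 + 16 + 18 + 19 = 74. (The true optimum is 58, so greedy overshoots here.)

74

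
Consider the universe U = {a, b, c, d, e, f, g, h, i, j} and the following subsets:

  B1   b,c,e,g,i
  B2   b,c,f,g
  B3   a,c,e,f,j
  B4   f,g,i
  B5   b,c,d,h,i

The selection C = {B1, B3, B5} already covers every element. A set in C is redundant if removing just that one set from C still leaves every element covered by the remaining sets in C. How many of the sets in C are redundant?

Drop B1: g uncovered — not redundant.
Drop B3: a, f, j uncovered — not redundant.
Drop B5: d, h uncovered — not redundant.
None of the sets in C is redundant.

0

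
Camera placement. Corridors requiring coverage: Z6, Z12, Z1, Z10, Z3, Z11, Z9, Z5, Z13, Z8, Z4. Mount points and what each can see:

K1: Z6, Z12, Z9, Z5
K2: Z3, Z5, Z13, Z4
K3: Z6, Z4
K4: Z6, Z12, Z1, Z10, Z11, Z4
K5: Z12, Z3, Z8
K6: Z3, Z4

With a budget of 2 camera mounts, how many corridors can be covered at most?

9

Choosing K2, K4 covers {Z6, Z12, Z1, Z10, Z3, Z11, Z5, Z13, Z4} — 9 corridors.
No choice of 2 camera mounts does better; here Z9, Z8 are left uncovered.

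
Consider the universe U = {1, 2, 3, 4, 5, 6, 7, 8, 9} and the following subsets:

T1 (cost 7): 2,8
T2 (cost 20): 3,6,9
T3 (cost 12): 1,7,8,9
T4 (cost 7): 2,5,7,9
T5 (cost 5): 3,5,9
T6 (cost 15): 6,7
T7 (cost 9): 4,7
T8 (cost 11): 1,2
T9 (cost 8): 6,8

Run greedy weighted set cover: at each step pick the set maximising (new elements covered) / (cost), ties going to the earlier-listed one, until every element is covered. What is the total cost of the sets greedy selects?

40

Pick 1: T5 adds 3 new (3, 5, 9) at cost 5 (ratio 3/5).
Pick 2: T1 adds 2 new (2, 8) at cost 7 (ratio 2/7).
Pick 3: T7 adds 2 new (4, 7) at cost 9 (ratio 2/9).
Pick 4: T9 adds 1 new (6) at cost 8 (ratio 1/8).
Pick 5: T8 adds 1 new (1) at cost 11 (ratio 1/11).
Greedy total cost: 5 + 7 + 9 + 8 + 11 = 40. (The true optimum is 33, so greedy overshoots here.)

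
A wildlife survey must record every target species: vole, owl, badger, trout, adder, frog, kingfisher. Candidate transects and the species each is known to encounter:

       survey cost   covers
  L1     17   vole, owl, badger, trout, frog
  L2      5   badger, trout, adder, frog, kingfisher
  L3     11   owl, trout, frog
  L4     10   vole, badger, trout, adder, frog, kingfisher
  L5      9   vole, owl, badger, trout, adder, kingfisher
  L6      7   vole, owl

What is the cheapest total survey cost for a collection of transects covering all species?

L2, L6 cover every species at survey cost 5 + 7 = 12.
Any cover uses at least 2 transects; among all covering selections none totals below 12.

12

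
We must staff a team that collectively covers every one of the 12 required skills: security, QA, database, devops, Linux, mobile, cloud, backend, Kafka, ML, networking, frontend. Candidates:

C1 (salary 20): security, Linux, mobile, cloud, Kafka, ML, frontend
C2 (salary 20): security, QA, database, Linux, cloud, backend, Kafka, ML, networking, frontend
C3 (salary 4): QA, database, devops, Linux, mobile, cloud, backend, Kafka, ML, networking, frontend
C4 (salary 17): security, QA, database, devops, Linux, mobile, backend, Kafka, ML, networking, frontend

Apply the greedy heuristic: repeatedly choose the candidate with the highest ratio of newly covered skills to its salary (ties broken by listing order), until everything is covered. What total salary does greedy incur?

21

Pick 1: C3 adds 11 new (QA, database, devops, Linux, mobile, cloud, backend, Kafka, ML, networking, frontend) at salary 4 (ratio 11/4).
Pick 2: C4 adds 1 new (security) at salary 17 (ratio 1/17).
Greedy total salary: 4 + 17 = 21.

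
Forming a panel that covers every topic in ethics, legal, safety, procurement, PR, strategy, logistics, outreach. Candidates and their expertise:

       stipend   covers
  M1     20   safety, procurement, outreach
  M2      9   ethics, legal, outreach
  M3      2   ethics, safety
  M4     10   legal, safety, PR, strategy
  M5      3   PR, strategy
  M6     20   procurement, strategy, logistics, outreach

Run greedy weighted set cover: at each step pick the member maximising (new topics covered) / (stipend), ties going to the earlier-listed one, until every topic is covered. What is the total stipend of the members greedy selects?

34

Pick 1: M3 adds 2 new (ethics, safety) at stipend 2 (ratio 2/2).
Pick 2: M5 adds 2 new (PR, strategy) at stipend 3 (ratio 2/3).
Pick 3: M2 adds 2 new (legal, outreach) at stipend 9 (ratio 2/9).
Pick 4: M6 adds 2 new (procurement, logistics) at stipend 20 (ratio 2/20).
Greedy total stipend: 2 + 3 + 9 + 20 = 34. (The true optimum is 32, so greedy overshoots here.)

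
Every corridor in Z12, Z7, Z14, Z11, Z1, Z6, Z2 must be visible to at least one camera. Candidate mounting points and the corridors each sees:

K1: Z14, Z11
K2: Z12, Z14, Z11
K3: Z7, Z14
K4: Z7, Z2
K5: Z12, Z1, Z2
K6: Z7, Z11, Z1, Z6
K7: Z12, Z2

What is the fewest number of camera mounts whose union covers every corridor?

K1, K5, K6 together cover {Z12, Z7, Z14, Z11, Z1, Z6, Z2} — every corridor.
No 2 of the 7 camera mounts cover everything (all 21 pairs fall short), so 3 is minimum.

3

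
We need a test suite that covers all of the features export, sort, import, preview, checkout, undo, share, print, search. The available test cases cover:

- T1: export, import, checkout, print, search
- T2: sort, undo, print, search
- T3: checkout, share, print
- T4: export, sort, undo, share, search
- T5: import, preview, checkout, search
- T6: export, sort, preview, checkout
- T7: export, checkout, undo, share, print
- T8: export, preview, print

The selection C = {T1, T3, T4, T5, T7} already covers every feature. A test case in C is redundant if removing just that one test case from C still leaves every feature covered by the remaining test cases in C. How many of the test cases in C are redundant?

3

Drop T1: the rest still cover every feature — redundant.
Drop T3: the rest still cover every feature — redundant.
Drop T4: sort uncovered — not redundant.
Drop T5: preview uncovered — not redundant.
Drop T7: the rest still cover every feature — redundant.
3 redundant: T1, T3, T7.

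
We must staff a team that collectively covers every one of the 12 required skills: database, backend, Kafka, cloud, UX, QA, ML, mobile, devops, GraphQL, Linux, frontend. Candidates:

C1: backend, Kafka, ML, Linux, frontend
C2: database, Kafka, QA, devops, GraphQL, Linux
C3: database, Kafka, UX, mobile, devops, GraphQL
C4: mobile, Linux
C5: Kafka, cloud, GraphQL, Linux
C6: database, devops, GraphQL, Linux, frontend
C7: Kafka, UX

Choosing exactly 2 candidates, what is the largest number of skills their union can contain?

Choosing C1, C3 covers {database, backend, Kafka, UX, ML, mobile, devops, GraphQL, Linux, frontend} — 10 skills.
No choice of 2 candidates does better; here cloud, QA are left uncovered.

10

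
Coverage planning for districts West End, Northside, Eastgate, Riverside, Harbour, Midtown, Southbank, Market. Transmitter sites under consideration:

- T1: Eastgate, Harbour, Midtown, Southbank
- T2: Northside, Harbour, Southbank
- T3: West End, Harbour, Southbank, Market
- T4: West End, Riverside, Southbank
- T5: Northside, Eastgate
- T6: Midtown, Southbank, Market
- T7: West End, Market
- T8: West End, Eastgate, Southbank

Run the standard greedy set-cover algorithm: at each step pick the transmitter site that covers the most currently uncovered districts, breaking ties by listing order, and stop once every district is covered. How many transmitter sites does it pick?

Pick 1: T1 covers 4 new districts (Eastgate, Harbour, Midtown, Southbank).
Pick 2: T3 covers 2 new districts (West End, Market).
Pick 3: T2 covers 1 new districts (Northside).
Pick 4: T4 covers 1 new districts (Riverside).
Greedy uses 4 transmitter sites.

4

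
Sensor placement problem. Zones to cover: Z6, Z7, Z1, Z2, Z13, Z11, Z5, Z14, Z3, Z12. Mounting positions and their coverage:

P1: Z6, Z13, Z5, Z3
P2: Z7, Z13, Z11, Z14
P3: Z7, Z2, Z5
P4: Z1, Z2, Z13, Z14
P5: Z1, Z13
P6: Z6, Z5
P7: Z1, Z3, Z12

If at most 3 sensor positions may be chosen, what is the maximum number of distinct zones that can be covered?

Choosing P1, P2, P4 covers {Z6, Z7, Z1, Z2, Z13, Z11, Z5, Z14, Z3} — 9 zones.
No choice of 3 sensor positions does better; here Z12 is left uncovered.

9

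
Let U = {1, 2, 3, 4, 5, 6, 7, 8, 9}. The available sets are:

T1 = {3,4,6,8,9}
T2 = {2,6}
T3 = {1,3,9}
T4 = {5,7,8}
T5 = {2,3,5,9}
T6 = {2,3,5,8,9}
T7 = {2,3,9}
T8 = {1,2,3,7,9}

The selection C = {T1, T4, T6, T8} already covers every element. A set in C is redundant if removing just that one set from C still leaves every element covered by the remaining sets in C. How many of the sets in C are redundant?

Drop T1: 4, 6 uncovered — not redundant.
Drop T4: the rest still cover every element — redundant.
Drop T6: the rest still cover every element — redundant.
Drop T8: 1 uncovered — not redundant.
2 redundant: T4, T6.

2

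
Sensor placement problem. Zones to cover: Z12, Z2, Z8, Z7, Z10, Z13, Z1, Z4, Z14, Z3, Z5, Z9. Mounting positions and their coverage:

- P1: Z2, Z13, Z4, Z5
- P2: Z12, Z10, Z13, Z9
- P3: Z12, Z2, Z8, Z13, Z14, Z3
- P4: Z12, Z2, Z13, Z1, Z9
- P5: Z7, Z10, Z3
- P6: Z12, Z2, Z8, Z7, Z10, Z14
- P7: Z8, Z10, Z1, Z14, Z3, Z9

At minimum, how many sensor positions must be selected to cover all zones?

P1, P6, P7 together cover {Z12, Z2, Z8, Z7, Z10, Z13, Z1, Z4, Z14, Z3, Z5, Z9} — every zone.
No 2 of the 7 sensor positions cover everything (all 21 pairs fall short), so 3 is minimum.
Greedy (largest uncovered first) would take P3, P7, P1, P5 — 4 sensor positions — but 3 suffice.

3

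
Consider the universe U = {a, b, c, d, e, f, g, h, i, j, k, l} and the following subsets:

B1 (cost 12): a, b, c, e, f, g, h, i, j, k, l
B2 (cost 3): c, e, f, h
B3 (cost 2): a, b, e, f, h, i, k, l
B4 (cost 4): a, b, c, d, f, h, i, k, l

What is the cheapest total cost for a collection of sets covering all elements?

B1, B4 cover every element at cost 12 + 4 = 16.
Any cover uses at least 2 sets; among all covering selections none totals below 16.

16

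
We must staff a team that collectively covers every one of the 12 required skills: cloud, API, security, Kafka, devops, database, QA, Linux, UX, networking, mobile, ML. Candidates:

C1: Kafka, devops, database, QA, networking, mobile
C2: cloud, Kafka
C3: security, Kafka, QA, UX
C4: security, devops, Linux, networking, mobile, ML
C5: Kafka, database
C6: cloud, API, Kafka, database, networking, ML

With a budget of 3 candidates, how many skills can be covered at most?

12

Choosing C3, C4, C6 covers {cloud, API, security, Kafka, devops, database, QA, Linux, UX, networking, mobile, ML} — 12 skills.
That is all 12 skills.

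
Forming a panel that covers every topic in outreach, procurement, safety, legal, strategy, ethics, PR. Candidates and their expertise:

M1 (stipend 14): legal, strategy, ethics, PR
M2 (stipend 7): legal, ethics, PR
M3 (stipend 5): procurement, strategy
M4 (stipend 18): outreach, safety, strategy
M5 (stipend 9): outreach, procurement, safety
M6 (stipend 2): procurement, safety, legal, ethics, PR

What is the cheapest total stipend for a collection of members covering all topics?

16

M3, M5, M6 cover every topic at stipend 5 + 9 + 2 = 16.
Any cover uses at least 2 members; among all covering selections none totals below 16.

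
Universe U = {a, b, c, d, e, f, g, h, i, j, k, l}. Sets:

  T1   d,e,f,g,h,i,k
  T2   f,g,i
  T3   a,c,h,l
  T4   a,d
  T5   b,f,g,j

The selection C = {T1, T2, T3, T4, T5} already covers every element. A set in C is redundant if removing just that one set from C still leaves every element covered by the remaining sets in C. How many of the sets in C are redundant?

2

Drop T1: e, k uncovered — not redundant.
Drop T2: the rest still cover every element — redundant.
Drop T3: c, l uncovered — not redundant.
Drop T4: the rest still cover every element — redundant.
Drop T5: b, j uncovered — not redundant.
2 redundant: T2, T4.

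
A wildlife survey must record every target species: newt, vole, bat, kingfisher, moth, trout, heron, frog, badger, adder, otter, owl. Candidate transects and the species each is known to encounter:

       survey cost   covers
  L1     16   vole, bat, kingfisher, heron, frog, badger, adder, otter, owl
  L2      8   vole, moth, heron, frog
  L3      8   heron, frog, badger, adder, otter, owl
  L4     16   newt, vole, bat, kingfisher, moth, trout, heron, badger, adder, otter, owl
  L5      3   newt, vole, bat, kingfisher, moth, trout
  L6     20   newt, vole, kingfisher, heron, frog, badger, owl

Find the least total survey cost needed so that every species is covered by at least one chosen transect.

L3, L5 cover every species at survey cost 8 + 3 = 11.
Any cover uses at least 2 transects; among all covering selections none totals below 11.

11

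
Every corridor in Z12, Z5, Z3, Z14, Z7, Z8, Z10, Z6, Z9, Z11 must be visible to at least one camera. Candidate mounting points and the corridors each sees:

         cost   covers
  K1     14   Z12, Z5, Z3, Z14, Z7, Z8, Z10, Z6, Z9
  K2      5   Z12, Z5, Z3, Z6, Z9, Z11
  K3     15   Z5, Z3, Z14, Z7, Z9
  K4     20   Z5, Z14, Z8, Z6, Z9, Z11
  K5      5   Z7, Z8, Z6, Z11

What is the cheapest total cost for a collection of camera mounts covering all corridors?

19

K1, K2 cover every corridor at cost 14 + 5 = 19.
Any cover uses at least 2 camera mounts; among all covering selections none totals below 19.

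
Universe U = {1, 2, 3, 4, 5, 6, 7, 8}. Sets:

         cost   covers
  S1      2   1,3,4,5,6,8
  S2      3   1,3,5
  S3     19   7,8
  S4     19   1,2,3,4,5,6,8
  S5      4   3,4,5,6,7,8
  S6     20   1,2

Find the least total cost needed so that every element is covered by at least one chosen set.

S4, S5 cover every element at cost 19 + 4 = 23.
Any cover uses at least 2 sets; among all covering selections none totals below 23.
Greedy by coverage-per-cost would pick S1, S5, S4 for 25 — worse than the optimum 23.

23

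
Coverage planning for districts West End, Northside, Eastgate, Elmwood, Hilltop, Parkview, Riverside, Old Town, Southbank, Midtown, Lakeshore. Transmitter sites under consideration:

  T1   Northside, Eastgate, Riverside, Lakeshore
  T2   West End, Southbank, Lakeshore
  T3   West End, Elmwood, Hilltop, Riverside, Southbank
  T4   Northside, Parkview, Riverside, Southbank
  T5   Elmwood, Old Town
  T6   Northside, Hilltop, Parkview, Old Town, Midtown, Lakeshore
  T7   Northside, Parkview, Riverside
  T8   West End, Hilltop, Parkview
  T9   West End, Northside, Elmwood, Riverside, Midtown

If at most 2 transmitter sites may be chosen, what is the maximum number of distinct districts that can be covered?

10

Choosing T3, T6 covers {West End, Northside, Elmwood, Hilltop, Parkview, Riverside, Old Town, Southbank, Midtown, Lakeshore} — 10 districts.
No choice of 2 transmitter sites does better; here Eastgate is left uncovered.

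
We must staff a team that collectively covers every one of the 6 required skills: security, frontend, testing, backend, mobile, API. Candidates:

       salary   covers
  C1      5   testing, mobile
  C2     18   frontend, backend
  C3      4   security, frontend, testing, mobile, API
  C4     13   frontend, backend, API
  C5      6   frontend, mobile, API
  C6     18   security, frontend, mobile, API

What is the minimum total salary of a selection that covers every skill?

17

C3, C4 cover every skill at salary 4 + 13 = 17.
Any cover uses at least 2 candidates; among all covering selections none totals below 17.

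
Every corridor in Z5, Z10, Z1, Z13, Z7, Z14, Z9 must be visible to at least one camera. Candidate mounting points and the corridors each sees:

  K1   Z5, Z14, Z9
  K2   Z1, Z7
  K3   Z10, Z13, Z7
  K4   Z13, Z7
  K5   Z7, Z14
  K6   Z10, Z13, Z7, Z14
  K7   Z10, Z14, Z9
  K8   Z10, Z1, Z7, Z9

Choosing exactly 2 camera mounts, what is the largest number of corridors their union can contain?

6

Choosing K1, K3 covers {Z5, Z10, Z13, Z7, Z14, Z9} — 6 corridors.
No choice of 2 camera mounts does better; here Z1 is left uncovered.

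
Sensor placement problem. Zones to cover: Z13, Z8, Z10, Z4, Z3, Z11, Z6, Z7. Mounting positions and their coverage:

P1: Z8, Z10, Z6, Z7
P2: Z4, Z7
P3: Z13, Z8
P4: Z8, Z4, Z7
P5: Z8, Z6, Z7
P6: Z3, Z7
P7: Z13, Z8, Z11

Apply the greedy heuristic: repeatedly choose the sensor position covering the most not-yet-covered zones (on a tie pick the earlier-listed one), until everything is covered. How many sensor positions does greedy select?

Pick 1: P1 covers 4 new zones (Z8, Z10, Z6, Z7).
Pick 2: P7 covers 2 new zones (Z13, Z11).
Pick 3: P2 covers 1 new zones (Z4).
Pick 4: P6 covers 1 new zones (Z3).
Greedy uses 4 sensor positions.

4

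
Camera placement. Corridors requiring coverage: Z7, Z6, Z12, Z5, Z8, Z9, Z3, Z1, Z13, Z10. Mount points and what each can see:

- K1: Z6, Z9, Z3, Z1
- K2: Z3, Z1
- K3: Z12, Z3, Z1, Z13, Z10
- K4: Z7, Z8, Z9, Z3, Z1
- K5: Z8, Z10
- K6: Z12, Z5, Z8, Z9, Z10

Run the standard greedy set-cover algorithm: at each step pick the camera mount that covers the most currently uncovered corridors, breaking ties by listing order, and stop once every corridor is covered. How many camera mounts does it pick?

4

Pick 1: K3 covers 5 new corridors (Z12, Z3, Z1, Z13, Z10).
Pick 2: K4 covers 3 new corridors (Z7, Z8, Z9).
Pick 3: K1 covers 1 new corridors (Z6).
Pick 4: K6 covers 1 new corridors (Z5).
Greedy uses 4 camera mounts.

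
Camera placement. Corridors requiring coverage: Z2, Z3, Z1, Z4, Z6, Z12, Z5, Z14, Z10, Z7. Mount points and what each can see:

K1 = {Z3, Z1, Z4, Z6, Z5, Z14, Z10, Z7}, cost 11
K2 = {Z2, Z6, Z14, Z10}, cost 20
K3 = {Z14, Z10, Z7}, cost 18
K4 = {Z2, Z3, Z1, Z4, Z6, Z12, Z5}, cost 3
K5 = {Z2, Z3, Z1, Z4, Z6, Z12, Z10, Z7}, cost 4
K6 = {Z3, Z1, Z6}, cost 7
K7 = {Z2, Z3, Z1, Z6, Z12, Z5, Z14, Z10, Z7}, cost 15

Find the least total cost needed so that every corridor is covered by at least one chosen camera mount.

K1, K4 cover every corridor at cost 11 + 3 = 14.
Any cover uses at least 2 camera mounts; among all covering selections none totals below 14.
Greedy by coverage-per-cost would pick K4, K5, K1 for 18 — worse than the optimum 14.

14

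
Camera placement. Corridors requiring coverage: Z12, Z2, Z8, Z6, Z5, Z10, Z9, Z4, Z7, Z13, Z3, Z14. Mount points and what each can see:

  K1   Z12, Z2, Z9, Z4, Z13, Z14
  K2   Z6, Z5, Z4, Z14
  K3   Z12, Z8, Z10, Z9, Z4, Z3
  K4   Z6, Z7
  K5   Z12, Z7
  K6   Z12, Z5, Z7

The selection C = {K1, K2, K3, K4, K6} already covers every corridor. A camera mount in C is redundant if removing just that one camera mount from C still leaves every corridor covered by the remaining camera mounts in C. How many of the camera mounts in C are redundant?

3

Drop K1: Z2, Z13 uncovered — not redundant.
Drop K2: the rest still cover every corridor — redundant.
Drop K3: Z8, Z10, Z3 uncovered — not redundant.
Drop K4: the rest still cover every corridor — redundant.
Drop K6: the rest still cover every corridor — redundant.
3 redundant: K2, K4, K6.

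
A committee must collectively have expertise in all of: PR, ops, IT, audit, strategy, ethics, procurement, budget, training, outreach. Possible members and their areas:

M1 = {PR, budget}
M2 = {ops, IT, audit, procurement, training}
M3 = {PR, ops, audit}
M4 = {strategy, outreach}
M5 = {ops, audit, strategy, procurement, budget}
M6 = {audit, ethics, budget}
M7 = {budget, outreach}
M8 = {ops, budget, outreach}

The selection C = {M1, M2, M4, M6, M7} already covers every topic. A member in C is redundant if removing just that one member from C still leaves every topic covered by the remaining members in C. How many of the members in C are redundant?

1

Drop M1: PR uncovered — not redundant.
Drop M2: ops, IT, procurement, training uncovered — not redundant.
Drop M4: strategy uncovered — not redundant.
Drop M6: ethics uncovered — not redundant.
Drop M7: the rest still cover every topic — redundant.
1 redundant: M7.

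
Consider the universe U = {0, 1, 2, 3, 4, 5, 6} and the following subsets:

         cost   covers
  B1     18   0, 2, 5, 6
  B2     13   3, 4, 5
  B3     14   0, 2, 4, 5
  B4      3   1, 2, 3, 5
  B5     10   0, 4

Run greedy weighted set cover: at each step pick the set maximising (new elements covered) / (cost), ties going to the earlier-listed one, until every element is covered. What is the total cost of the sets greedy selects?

Pick 1: B4 adds 4 new (1, 2, 3, 5) at cost 3 (ratio 4/3).
Pick 2: B5 adds 2 new (0, 4) at cost 10 (ratio 2/10).
Pick 3: B1 adds 1 new (6) at cost 18 (ratio 1/18).
Greedy total cost: 3 + 10 + 18 = 31.

31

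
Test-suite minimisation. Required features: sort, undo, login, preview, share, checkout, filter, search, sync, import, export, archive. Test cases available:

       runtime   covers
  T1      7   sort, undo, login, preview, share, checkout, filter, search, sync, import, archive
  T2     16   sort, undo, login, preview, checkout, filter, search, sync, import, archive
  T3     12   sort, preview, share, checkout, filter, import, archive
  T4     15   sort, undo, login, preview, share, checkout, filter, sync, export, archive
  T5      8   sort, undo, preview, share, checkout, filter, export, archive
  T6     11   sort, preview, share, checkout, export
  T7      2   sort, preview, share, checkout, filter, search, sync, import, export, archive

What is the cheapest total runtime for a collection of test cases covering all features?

9

T1, T7 cover every feature at runtime 7 + 2 = 9.
Any cover uses at least 2 test cases; among all covering selections none totals below 9.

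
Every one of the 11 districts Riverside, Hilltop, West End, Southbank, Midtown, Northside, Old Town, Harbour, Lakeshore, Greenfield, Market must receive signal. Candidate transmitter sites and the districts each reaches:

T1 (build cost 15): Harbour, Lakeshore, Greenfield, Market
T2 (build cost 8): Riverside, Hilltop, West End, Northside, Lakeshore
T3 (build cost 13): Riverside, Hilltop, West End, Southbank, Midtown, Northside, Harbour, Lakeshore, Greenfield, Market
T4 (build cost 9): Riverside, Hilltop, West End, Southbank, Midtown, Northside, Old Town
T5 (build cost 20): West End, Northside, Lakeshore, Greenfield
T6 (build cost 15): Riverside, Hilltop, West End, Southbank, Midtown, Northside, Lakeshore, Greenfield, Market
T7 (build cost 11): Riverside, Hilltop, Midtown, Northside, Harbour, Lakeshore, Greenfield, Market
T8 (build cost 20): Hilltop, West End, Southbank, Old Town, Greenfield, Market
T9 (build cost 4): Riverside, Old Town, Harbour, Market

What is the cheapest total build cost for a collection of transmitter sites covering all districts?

17

T3, T9 cover every district at build cost 13 + 4 = 17.
Any cover uses at least 2 transmitter sites; among all covering selections none totals below 17.
Greedy by coverage-per-build cost would pick T9, T4, T7 for 24 — worse than the optimum 17.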